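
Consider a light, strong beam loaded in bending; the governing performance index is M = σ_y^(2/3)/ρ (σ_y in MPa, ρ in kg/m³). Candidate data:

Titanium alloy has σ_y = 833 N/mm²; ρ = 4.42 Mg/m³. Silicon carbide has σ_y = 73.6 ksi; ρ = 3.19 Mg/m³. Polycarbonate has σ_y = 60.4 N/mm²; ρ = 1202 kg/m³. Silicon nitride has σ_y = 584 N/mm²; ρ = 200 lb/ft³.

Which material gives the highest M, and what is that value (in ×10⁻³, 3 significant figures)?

After converting to SI:
  titanium alloy: σ_y = 833.0 MPa, ρ = 4420 kg/m³
  silicon carbide: σ_y = 507.5 MPa, ρ = 3190 kg/m³
  polycarbonate: σ_y = 60.40 MPa, ρ = 1202 kg/m³
  silicon nitride: σ_y = 584.0 MPa, ρ = 3204 kg/m³
  silicon nitride: M = 21.8×10⁻³
  titanium alloy: M = 20.0×10⁻³
  silicon carbide: M = 19.9×10⁻³
  polycarbonate: M = 12.8×10⁻³
The maximum is for silicon nitride.

silicon nitride, M = 21.8×10⁻³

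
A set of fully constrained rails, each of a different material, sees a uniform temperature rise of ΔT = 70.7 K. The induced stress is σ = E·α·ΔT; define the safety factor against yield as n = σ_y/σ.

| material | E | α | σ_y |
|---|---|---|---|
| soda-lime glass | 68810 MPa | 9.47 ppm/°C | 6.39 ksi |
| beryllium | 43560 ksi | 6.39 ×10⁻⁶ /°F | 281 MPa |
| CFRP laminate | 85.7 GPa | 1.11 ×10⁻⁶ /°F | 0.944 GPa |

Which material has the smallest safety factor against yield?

With everything in SI (GPa, ×10⁻⁶/K, MPa):
  soda-lime glass: E = 68.81, α = 9.47, σ_y = 44.06 → σ = 46.1 MPa, n = 0.956
  beryllium: E = 300.3, α = 11.5, σ_y = 281.0 → σ = 244 MPa, n = 1.15
  CFRP laminate: E = 85.70, α = 2.00, σ_y = 944.0 → σ = 12.1 MPa, n = 78.0
The minimum is soda-lime glass at n = 0.956.

soda-lime glass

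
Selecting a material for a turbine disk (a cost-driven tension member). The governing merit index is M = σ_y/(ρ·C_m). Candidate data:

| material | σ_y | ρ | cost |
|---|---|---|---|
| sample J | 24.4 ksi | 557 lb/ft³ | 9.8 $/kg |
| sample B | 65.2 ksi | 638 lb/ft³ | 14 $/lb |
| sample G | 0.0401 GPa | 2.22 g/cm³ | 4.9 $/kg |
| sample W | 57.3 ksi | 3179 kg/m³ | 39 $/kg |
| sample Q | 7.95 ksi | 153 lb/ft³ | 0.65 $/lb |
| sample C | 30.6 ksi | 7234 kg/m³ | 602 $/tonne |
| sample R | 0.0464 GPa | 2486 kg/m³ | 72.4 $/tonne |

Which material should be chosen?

After converting to SI:
  sample J: σ_y = 168.2 MPa, ρ = 8922 kg/m³, cost = 9.800 $/kg
  sample B: σ_y = 449.5 MPa, ρ = 10220 kg/m³, cost = 30.86 $/kg
  sample G: σ_y = 40.10 MPa, ρ = 2220 kg/m³, cost = 4.900 $/kg
  sample W: σ_y = 395.1 MPa, ρ = 3179 kg/m³, cost = 39.00 $/kg
  sample Q: σ_y = 54.81 MPa, ρ = 2451 kg/m³, cost = 1.433 $/kg
  sample C: σ_y = 211.0 MPa, ρ = 7234 kg/m³, cost = 0.6020 $/kg
  sample R: σ_y = 46.40 MPa, ρ = 2486 kg/m³, cost = 0.07240 $/kg
  sample R: M = 258 kN·m per $
  sample C: M = 48.4 kN·m per $
  sample Q: M = 15.6 kN·m per $
  sample G: M = 3.69 kN·m per $
  sample W: M = 3.19 kN·m per $
  sample J: M = 1.92 kN·m per $
  sample B: M = 1.43 kN·m per $
Sample R has the largest M.

sample R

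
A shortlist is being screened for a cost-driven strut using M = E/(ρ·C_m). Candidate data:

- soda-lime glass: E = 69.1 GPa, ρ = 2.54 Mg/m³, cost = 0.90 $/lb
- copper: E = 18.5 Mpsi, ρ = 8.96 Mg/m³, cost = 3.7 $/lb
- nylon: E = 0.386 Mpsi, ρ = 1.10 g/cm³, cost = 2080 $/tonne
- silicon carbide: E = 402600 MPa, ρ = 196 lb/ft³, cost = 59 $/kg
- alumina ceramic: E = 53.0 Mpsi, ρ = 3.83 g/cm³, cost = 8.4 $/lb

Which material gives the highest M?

In SI units:
  soda-lime glass: E = 69.10 GPa, ρ = 2540 kg/m³, cost = 1.984 $/kg
  copper: E = 127.6 GPa, ρ = 8960 kg/m³, cost = 8.157 $/kg
  nylon: E = 2.661 GPa, ρ = 1100 kg/m³, cost = 2.080 $/kg
  silicon carbide: E = 402.6 GPa, ρ = 3140 kg/m³, cost = 59.00 $/kg
  alumina ceramic: E = 365.4 GPa, ρ = 3830 kg/m³, cost = 18.52 $/kg
  soda-lime glass: M = 13.7 MN·m per $
  alumina ceramic: M = 5.15 MN·m per $
  silicon carbide: M = 2.17 MN·m per $
  copper: M = 1.75 MN·m per $
  nylon: M = 1.16 MN·m per $
The maximum is for soda-lime glass.

soda-lime glass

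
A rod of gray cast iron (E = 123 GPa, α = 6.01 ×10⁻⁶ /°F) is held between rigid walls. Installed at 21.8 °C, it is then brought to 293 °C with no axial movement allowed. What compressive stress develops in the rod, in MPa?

α = 6.01×10⁻⁶/°F × 9/5 = 10.8×10⁻⁶/K.
ΔT = 271.2 K. Constrained thermal stress σ = E·α·ΔT = 123.0×10³ MPa × 10.8×10⁻⁶ × 271.2 = 361 MPa (compressive).

361 MPa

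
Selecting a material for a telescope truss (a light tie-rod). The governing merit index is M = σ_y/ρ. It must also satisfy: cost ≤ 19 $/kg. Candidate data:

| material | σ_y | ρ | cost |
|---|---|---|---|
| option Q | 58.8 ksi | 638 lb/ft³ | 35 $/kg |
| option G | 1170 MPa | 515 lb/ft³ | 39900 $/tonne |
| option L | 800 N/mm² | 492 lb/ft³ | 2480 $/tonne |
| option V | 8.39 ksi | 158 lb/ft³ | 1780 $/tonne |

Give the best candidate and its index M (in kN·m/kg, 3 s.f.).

Screen on constraints: cost ≤ 19 $/kg. Survivors: option L, option V.
After converting to SI:
  option L: σ_y = 800.0 MPa, ρ = 7881 kg/m³
  option V: σ_y = 57.85 MPa, ρ = 2531 kg/m³
  option L: M = 102 kN·m/kg
  option V: M = 22.9 kN·m/kg
The maximum is for option L.

option L, M = 102 kN·m/kg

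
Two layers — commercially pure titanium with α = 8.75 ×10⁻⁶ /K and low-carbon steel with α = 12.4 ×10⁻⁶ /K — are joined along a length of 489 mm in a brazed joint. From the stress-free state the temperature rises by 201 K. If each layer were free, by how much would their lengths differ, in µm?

Δα = |8.75 − 12.4|×10⁻⁶/K = 3.65×10⁻⁶/K.
ΔL_mismatch = Δα·L·ΔT = 3.65×10⁻⁶ × 489.0 mm × 201.0 K = 359 µm.

359 µm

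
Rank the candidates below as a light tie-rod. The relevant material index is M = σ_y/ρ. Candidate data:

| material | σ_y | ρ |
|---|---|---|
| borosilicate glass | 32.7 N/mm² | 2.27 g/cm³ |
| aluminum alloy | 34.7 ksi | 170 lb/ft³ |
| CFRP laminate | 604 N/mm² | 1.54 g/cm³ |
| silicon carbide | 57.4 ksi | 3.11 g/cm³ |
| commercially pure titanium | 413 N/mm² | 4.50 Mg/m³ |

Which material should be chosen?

Convert each candidate to consistent units, then evaluate M:
  borosilicate glass: σ_y = 32.70 MPa, ρ = 2270 kg/m³
  aluminum alloy: σ_y = 239.2 MPa, ρ = 2723 kg/m³
  CFRP laminate: σ_y = 604.0 MPa, ρ = 1540 kg/m³
  silicon carbide: σ_y = 395.8 MPa, ρ = 3110 kg/m³
  commercially pure titanium: σ_y = 413.0 MPa, ρ = 4500 kg/m³
  CFRP laminate: M = 392 kN·m/kg
  silicon carbide: M = 127 kN·m/kg
  commercially pure titanium: M = 91.8 kN·m/kg
  aluminum alloy: M = 87.9 kN·m/kg
  borosilicate glass: M = 14.4 kN·m/kg
Highest index: CFRP laminate.

CFRP laminate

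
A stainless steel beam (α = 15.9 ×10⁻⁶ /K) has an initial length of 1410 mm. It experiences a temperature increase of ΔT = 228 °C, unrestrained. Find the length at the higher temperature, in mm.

ΔL = α·L₀·ΔT = 15.9×10⁻⁶ × 1410 mm × 228.0 K = 5.11 mm.
L = L₀ + ΔL = 1410 + 5.11 = 1415.1 mm.

1415.1 mm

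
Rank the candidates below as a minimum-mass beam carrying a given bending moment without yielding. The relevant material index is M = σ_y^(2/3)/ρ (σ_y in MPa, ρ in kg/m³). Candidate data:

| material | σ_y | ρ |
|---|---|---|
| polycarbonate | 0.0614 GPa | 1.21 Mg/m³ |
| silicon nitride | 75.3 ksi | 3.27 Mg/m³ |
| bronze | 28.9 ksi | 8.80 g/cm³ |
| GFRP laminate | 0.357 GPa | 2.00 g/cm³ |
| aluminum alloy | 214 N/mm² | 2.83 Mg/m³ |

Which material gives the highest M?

Convert each candidate to consistent units, then evaluate M:
  polycarbonate: σ_y = 61.40 MPa, ρ = 1210 kg/m³
  silicon nitride: σ_y = 519.2 MPa, ρ = 3270 kg/m³
  bronze: σ_y = 199.3 MPa, ρ = 8800 kg/m³
  GFRP laminate: σ_y = 357.0 MPa, ρ = 2000 kg/m³
  aluminum alloy: σ_y = 214.0 MPa, ρ = 2830 kg/m³
  GFRP laminate: M = 25.2×10⁻³
  silicon nitride: M = 19.8×10⁻³
  polycarbonate: M = 12.9×10⁻³
  aluminum alloy: M = 12.6×10⁻³
  bronze: M = 3.88×10⁻³
GFRP laminate has the largest M.

GFRP laminate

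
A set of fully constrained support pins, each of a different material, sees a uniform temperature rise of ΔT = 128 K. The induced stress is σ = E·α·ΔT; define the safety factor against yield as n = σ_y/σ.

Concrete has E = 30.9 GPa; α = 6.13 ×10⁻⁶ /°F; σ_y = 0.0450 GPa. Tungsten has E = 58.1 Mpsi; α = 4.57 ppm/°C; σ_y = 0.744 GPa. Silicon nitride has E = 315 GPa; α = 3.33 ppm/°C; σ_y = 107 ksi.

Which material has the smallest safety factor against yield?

Converting E to GPa, α to ×10⁻⁶/K, σ_y to MPa, then σ and n for each:
  concrete: E = 30.90, α = 11.0, σ_y = 45.00 → σ = 43.6 MPa, n = 1.03
  tungsten: E = 400.6, α = 4.57, σ_y = 744.0 → σ = 234 MPa, n = 3.18
  silicon nitride: E = 315.0, α = 3.33, σ_y = 737.7 → σ = 134 MPa, n = 5.49
Smallest n: concrete with n = 1.03.

concrete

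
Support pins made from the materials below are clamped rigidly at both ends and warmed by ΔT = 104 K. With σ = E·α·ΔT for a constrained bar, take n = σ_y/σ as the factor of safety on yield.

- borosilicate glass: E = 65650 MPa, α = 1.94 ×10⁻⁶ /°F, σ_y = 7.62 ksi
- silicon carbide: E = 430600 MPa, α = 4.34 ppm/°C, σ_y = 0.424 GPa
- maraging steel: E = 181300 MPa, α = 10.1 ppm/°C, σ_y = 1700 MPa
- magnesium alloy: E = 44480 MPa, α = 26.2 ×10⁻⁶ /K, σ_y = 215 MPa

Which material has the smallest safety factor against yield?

magnesium alloy

Per material, after unit conversion:
  borosilicate glass: E = 65.65, α = 3.49, σ_y = 52.54 → σ = 23.8 MPa, n = 2.20
  silicon carbide: E = 430.6, α = 4.34, σ_y = 424.0 → σ = 194 MPa, n = 2.18
  maraging steel: E = 181.3, α = 10.1, σ_y = 1700 → σ = 190 MPa, n = 8.93
  magnesium alloy: E = 44.48, α = 26.2, σ_y = 215.0 → σ = 121 MPa, n = 1.77
Magnesium alloy has the lowest safety factor, n = 1.77.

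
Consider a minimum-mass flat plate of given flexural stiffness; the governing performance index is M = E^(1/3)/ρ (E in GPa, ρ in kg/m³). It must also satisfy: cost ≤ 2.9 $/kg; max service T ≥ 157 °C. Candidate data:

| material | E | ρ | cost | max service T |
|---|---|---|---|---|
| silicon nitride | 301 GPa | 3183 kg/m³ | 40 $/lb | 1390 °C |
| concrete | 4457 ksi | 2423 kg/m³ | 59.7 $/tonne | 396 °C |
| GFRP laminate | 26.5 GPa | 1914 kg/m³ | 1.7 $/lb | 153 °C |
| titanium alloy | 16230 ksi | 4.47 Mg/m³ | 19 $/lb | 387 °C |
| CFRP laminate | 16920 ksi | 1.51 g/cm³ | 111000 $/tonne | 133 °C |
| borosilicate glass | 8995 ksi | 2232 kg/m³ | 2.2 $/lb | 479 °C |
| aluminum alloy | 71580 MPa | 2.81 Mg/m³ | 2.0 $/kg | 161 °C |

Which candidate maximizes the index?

Screen on constraints: cost ≤ 2.9 $/kg; max service T ≥ 157 °C. Survivors: concrete, aluminum alloy.
After converting to SI:
  concrete: E = 30.73 GPa, ρ = 2423 kg/m³
  aluminum alloy: E = 71.58 GPa, ρ = 2810 kg/m³
  aluminum alloy: M = 1.48×10⁻³
  concrete: M = 1.29×10⁻³
The maximum is for aluminum alloy.

aluminum alloy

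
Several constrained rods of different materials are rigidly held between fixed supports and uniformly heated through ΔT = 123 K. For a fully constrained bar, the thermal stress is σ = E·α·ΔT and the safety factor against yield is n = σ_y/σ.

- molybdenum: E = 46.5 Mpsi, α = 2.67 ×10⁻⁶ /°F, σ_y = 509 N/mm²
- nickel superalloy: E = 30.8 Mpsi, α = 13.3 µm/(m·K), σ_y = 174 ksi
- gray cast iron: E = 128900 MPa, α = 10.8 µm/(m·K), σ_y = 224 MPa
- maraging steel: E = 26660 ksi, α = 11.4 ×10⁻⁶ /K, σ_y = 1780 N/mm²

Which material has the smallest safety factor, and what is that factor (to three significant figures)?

gray cast iron, n = 1.31

Per material, after unit conversion:
  molybdenum: E = 320.6, α = 4.81, σ_y = 509.0 → σ = 190 MPa, n = 2.69
  nickel superalloy: E = 212.4, α = 13.3, σ_y = 1200 → σ = 347 MPa, n = 3.45
  gray cast iron: E = 128.9, α = 10.8, σ_y = 224.0 → σ = 171 MPa, n = 1.31
  maraging steel: E = 183.8, α = 11.4, σ_y = 1780 → σ = 258 MPa, n = 6.91
Gray cast iron has the lowest safety factor, n = 1.31.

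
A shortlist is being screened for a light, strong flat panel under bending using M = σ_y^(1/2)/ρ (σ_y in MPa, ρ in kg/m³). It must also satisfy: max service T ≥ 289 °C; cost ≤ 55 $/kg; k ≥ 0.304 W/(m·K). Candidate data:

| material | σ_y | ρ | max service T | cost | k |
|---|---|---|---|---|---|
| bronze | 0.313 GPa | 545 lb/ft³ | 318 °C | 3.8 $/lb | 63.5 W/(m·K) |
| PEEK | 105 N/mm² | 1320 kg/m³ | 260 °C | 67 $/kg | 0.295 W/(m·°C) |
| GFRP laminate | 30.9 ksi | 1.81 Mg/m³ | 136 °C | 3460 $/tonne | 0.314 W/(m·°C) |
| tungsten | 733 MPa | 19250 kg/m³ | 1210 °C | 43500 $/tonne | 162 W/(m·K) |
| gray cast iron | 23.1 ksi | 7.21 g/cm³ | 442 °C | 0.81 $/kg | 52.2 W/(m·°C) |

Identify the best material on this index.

Screen on constraints: max service T ≥ 289 °C; cost ≤ 55 $/kg; k ≥ 0.304 W/(m·K). Survivors: bronze, tungsten, gray cast iron.
In SI units:
  bronze: σ_y = 313.0 MPa, ρ = 8730 kg/m³
  tungsten: σ_y = 733.0 MPa, ρ = 19250 kg/m³
  gray cast iron: σ_y = 159.3 MPa, ρ = 7210 kg/m³
  bronze: M = 2.03×10⁻³
  gray cast iron: M = 1.75×10⁻³
  tungsten: M = 1.41×10⁻³
Highest index: bronze.

bronze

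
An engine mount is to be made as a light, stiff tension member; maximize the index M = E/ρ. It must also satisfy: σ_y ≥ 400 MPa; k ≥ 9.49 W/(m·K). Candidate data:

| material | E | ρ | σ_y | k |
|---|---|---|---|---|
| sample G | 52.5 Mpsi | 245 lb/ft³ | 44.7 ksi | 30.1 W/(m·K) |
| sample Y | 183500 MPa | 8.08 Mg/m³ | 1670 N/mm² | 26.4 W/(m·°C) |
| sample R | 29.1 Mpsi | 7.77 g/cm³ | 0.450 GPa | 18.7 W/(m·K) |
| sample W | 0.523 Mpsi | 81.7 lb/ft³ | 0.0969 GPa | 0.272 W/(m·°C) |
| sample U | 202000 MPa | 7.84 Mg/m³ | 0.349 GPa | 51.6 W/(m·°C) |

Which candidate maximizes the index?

sample R

Screen on constraints: σ_y ≥ 400 MPa; k ≥ 9.49 W/(m·K). Survivors: sample Y, sample R.
After converting to SI:
  sample Y: E = 183.5 GPa, ρ = 8080 kg/m³
  sample R: E = 200.6 GPa, ρ = 7770 kg/m³
  sample R: M = 25.8 MN·m/kg
  sample Y: M = 22.7 MN·m/kg
Highest index: sample R.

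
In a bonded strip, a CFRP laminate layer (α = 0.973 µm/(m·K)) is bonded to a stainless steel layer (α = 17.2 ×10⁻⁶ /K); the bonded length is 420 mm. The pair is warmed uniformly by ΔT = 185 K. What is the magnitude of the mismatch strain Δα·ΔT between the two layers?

3.00×10⁻³

Δα = |0.973 − 17.2|×10⁻⁶/K = 16.2×10⁻⁶/K.
Mismatch strain = Δα·ΔT = 16.2×10⁻⁶ × 185.0 = 3.00×10⁻³.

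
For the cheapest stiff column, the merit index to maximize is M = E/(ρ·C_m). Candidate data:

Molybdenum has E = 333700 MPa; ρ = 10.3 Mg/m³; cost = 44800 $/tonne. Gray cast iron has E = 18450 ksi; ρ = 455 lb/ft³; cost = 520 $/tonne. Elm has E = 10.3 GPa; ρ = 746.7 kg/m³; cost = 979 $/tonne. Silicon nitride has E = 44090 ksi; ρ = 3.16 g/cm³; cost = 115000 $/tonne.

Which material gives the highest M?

In SI units:
  molybdenum: E = 333.7 GPa, ρ = 10300 kg/m³, cost = 44.80 $/kg
  gray cast iron: E = 127.2 GPa, ρ = 7288 kg/m³, cost = 0.5200 $/kg
  elm: E = 10.30 GPa, ρ = 746.7 kg/m³, cost = 0.9790 $/kg
  silicon nitride: E = 304.0 GPa, ρ = 3160 kg/m³, cost = 115.0 $/kg
  gray cast iron: M = 33.6 MN·m per $
  elm: M = 14.1 MN·m per $
  silicon nitride: M = 0.837 MN·m per $
  molybdenum: M = 0.723 MN·m per $
Highest index: gray cast iron.

gray cast iron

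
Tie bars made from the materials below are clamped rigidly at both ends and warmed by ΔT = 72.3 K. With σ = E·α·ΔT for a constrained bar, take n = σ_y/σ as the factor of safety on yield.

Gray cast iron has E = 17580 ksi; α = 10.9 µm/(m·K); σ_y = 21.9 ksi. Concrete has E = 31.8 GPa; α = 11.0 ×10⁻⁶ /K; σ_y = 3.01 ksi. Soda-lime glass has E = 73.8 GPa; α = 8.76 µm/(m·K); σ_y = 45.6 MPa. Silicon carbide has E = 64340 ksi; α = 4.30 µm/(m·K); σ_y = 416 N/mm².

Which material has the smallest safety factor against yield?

concrete

Converting E to GPa, α to ×10⁻⁶/K, σ_y to MPa, then σ and n for each:
  gray cast iron: E = 121.2, α = 10.9, σ_y = 151.0 → σ = 95.5 MPa, n = 1.58
  concrete: E = 31.80, α = 11.0, σ_y = 20.75 → σ = 25.3 MPa, n = 0.821
  soda-lime glass: E = 73.80, α = 8.76, σ_y = 45.60 → σ = 46.7 MPa, n = 0.976
  silicon carbide: E = 443.6, α = 4.30, σ_y = 416.0 → σ = 138 MPa, n = 3.02
Concrete has the lowest safety factor, n = 0.821.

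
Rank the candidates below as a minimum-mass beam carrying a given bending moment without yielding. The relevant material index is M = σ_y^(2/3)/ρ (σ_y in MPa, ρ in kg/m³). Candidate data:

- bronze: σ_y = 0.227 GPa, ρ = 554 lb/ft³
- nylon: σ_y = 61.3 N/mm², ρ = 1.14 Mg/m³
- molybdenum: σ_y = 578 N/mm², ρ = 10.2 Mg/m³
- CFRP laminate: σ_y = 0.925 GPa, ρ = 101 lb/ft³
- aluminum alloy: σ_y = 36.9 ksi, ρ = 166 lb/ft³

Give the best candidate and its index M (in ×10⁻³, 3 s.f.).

CFRP laminate, M = 58.7×10⁻³

Convert each candidate to consistent units, then evaluate M:
  bronze: σ_y = 227.0 MPa, ρ = 8874 kg/m³
  nylon: σ_y = 61.30 MPa, ρ = 1140 kg/m³
  molybdenum: σ_y = 578.0 MPa, ρ = 10200 kg/m³
  CFRP laminate: σ_y = 925.0 MPa, ρ = 1618 kg/m³
  aluminum alloy: σ_y = 254.4 MPa, ρ = 2659 kg/m³
  CFRP laminate: M = 58.7×10⁻³
  aluminum alloy: M = 15.1×10⁻³
  nylon: M = 13.6×10⁻³
  molybdenum: M = 6.80×10⁻³
  bronze: M = 4.19×10⁻³
CFRP laminate ranks first.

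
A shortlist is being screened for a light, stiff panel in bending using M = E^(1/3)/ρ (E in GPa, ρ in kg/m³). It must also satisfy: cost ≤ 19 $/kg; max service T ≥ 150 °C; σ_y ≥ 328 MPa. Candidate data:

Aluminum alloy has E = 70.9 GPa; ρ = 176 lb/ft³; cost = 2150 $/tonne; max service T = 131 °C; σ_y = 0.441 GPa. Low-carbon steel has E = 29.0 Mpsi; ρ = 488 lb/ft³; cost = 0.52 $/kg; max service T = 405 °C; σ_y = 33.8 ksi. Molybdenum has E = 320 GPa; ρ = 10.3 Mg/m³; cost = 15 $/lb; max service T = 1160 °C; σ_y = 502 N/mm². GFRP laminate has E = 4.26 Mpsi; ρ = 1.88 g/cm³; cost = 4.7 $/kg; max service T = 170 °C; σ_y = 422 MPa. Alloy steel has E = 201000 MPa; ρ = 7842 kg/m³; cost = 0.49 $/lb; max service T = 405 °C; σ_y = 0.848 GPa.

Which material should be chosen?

GFRP laminate

Screen on constraints: cost ≤ 19 $/kg; max service T ≥ 150 °C; σ_y ≥ 328 MPa. Survivors: GFRP laminate, alloy steel.
Convert each candidate to consistent units, then evaluate M:
  GFRP laminate: E = 29.37 GPa, ρ = 1880 kg/m³
  alloy steel: E = 201.0 GPa, ρ = 7842 kg/m³
  GFRP laminate: M = 1.64×10⁻³
  alloy steel: M = 0.747×10⁻³
Highest index: GFRP laminate.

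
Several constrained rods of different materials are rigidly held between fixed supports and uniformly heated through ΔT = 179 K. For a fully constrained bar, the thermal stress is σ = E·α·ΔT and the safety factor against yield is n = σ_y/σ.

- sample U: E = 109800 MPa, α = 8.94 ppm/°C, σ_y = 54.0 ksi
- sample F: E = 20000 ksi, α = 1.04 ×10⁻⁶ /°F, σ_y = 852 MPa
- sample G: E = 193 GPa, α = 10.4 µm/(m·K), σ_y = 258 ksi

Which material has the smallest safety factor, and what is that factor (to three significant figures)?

Per material, after unit conversion:
  sample U: E = 109.8, α = 8.94, σ_y = 372.3 → σ = 176 MPa, n = 2.12
  sample F: E = 137.9, α = 1.87, σ_y = 852.0 → σ = 46.2 MPa, n = 18.4
  sample G: E = 193.0, α = 10.4, σ_y = 1779 → σ = 359 MPa, n = 4.95
Smallest n: sample U with n = 2.12.

sample U, n = 2.12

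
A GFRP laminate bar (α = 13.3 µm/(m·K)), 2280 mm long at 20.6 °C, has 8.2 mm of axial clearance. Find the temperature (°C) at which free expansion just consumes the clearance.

α·L₀·ΔT = 8.2 mm ⇒ ΔT = 8.2 / (13.3×10⁻⁶ × 2280.0) = 270.4 K.
T = 20.6 + 270.4 = 291.0 °C.

291 °C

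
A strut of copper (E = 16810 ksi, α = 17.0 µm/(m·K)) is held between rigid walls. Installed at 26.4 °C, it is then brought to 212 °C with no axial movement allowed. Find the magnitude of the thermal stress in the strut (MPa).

E = 16810 ksi = 115.9 GPa.
ΔT = 185.6 K. Constrained thermal stress σ = E·α·ΔT = 115.9×10³ MPa × 17.0×10⁻⁶ × 185.6 = 366 MPa (compressive).

366 MPa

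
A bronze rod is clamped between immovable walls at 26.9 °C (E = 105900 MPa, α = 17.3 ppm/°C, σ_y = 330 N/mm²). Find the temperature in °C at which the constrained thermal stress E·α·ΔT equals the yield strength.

E = 105900 MPa = 105.9 GPa.
σ_y = 330 N/mm² = 330.0 MPa.
E·α·ΔT = 330.0 MPa ⇒ ΔT = 330.0 / (105.9×10³ × 17.3×10⁻⁶) = 180.1 K.
T = 26.9 + 180.1 = 207.0 °C.

207 °C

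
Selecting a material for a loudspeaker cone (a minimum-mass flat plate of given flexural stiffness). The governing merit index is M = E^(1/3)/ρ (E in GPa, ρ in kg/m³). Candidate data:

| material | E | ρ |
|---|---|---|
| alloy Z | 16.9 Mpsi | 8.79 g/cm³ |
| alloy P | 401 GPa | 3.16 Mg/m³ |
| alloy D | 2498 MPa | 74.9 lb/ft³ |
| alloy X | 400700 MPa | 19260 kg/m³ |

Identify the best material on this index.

Normalizing units and computing the index:
  alloy Z: E = 116.5 GPa, ρ = 8790 kg/m³
  alloy P: E = 401.0 GPa, ρ = 3160 kg/m³
  alloy D: E = 2.498 GPa, ρ = 1200 kg/m³
  alloy X: E = 400.7 GPa, ρ = 19260 kg/m³
  alloy P: M = 2.33×10⁻³
  alloy D: M = 1.13×10⁻³
  alloy Z: M = 0.556×10⁻³
  alloy X: M = 0.383×10⁻³
The maximum is for alloy P.

alloy P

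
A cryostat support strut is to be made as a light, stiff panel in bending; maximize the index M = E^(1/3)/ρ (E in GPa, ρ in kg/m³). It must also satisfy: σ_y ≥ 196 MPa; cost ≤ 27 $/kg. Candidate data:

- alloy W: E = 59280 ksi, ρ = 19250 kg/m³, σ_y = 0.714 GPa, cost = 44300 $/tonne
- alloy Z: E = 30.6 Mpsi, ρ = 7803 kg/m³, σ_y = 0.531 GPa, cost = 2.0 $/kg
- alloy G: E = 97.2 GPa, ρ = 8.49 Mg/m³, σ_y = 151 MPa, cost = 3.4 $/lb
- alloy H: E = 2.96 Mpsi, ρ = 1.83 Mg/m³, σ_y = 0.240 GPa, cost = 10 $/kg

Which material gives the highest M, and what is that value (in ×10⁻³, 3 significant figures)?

Screen on constraints: σ_y ≥ 196 MPa; cost ≤ 27 $/kg. Survivors: alloy Z, alloy H.
Normalizing units and computing the index:
  alloy Z: E = 211.0 GPa, ρ = 7803 kg/m³
  alloy H: E = 20.41 GPa, ρ = 1830 kg/m³
  alloy H: M = 1.49×10⁻³
  alloy Z: M = 0.763×10⁻³
Alloy H has the largest M.

alloy H, M = 1.49×10⁻³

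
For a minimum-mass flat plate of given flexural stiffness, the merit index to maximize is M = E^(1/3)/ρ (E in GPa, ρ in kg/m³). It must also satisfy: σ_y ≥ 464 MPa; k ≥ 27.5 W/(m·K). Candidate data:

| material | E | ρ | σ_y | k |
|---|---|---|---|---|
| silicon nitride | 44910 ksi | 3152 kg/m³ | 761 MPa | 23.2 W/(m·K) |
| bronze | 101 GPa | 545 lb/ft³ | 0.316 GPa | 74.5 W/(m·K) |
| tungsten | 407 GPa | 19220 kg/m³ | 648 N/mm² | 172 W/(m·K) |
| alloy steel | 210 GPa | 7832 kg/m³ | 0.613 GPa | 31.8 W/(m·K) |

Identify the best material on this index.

Screen on constraints: σ_y ≥ 464 MPa; k ≥ 27.5 W/(m·K). Survivors: tungsten, alloy steel.
In SI units:
  tungsten: E = 407.0 GPa, ρ = 19220 kg/m³
  alloy steel: E = 210.0 GPa, ρ = 7832 kg/m³
  alloy steel: M = 0.759×10⁻³
  tungsten: M = 0.386×10⁻³
The maximum is for alloy steel.

alloy steel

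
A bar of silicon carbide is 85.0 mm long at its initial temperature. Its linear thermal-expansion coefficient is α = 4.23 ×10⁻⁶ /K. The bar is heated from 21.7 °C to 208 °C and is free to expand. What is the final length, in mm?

85.067 mm

ΔT = 208 − 21.7 = 186.3 K.
ΔL = α·L₀·ΔT = 4.23×10⁻⁶ × 85.0 mm × 186.3 K = 0.0670 mm.
L = L₀ + ΔL = 85.0 + 0.0670 = 85.067 mm.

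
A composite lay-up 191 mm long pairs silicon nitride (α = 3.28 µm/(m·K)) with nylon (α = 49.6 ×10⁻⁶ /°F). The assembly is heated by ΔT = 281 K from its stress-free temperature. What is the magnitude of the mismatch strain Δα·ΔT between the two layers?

0.0242

nylon: α = 49.6×10⁻⁶/°F × 9/5 = 89.3×10⁻⁶/K.
Δα = |3.28 − 89.3|×10⁻⁶/K = 86.0×10⁻⁶/K.
Mismatch strain = Δα·ΔT = 86.0×10⁻⁶ × 281.0 = 0.0242.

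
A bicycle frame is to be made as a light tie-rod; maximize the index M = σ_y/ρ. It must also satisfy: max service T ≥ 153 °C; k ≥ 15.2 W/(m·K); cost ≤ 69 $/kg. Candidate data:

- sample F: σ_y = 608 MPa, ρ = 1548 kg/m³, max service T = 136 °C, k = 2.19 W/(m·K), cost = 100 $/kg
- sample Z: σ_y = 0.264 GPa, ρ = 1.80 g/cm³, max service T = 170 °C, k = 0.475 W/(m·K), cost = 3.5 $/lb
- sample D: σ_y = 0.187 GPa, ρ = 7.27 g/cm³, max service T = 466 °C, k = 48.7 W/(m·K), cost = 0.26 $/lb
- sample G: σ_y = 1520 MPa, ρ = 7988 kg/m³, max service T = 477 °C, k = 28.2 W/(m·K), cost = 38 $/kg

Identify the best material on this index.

Screen on constraints: max service T ≥ 153 °C; k ≥ 15.2 W/(m·K); cost ≤ 69 $/kg. Survivors: sample D, sample G.
In SI units:
  sample D: σ_y = 187.0 MPa, ρ = 7270 kg/m³
  sample G: σ_y = 1520 MPa, ρ = 7988 kg/m³
  sample G: M = 190 kN·m/kg
  sample D: M = 25.7 kN·m/kg
The maximum is for sample G.

sample G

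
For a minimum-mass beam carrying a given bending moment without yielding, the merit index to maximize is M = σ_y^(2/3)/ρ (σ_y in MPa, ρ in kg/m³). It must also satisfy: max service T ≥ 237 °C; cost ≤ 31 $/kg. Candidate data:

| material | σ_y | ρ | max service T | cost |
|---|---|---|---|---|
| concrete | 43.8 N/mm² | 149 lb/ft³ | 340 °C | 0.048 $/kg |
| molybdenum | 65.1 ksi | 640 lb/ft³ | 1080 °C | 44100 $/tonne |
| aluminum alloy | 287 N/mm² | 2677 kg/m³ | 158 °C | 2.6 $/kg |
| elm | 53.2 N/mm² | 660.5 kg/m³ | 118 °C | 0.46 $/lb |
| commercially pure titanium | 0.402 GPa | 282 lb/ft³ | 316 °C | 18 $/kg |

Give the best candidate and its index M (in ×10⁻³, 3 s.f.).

Screen on constraints: max service T ≥ 237 °C; cost ≤ 31 $/kg. Survivors: concrete, commercially pure titanium.
Normalizing units and computing the index:
  concrete: σ_y = 43.80 MPa, ρ = 2387 kg/m³
  commercially pure titanium: σ_y = 402.0 MPa, ρ = 4517 kg/m³
  commercially pure titanium: M = 12.1×10⁻³
  concrete: M = 5.21×10⁻³
The maximum is for commercially pure titanium.

commercially pure titanium, M = 12.1×10⁻³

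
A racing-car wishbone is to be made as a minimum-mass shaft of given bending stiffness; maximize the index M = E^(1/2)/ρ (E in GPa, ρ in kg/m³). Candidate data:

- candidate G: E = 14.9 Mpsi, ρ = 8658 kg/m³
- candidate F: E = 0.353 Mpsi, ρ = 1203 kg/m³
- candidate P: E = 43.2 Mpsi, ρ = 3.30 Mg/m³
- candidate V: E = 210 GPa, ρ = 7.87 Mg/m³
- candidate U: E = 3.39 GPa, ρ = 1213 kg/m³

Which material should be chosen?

candidate P

Normalizing units and computing the index:
  candidate G: E = 102.7 GPa, ρ = 8658 kg/m³
  candidate F: E = 2.434 GPa, ρ = 1203 kg/m³
  candidate P: E = 297.9 GPa, ρ = 3300 kg/m³
  candidate V: E = 210.0 GPa, ρ = 7870 kg/m³
  candidate U: E = 3.390 GPa, ρ = 1213 kg/m³
  candidate P: M = 5.23×10⁻³
  candidate V: M = 1.84×10⁻³
  candidate U: M = 1.52×10⁻³
  candidate F: M = 1.30×10⁻³
  candidate G: M = 1.17×10⁻³
Highest index: candidate P.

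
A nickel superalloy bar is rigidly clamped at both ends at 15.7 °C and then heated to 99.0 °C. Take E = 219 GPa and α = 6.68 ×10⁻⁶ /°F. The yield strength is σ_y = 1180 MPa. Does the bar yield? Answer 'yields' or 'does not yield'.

does not yield

α = 6.68×10⁻⁶/°F × 9/5 = 12.0×10⁻⁶/K.
ΔT = 83.30 K. Constrained thermal stress σ = E·α·ΔT = 219.0×10³ MPa × 12.0×10⁻⁶ × 83.30 = 219 MPa (compressive).
Compare to σ_y = 1180 MPa: σ < σ_y, so it does not yield.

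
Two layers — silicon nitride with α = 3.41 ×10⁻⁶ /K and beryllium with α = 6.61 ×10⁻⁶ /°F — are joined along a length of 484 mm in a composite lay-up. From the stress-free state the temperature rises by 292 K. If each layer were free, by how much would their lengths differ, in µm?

1200 µm

beryllium: α = 6.61×10⁻⁶/°F × 9/5 = 11.9×10⁻⁶/K.
Δα = |3.41 − 11.9|×10⁻⁶/K = 8.49×10⁻⁶/K.
ΔL_mismatch = Δα·L·ΔT = 8.49×10⁻⁶ × 484.0 mm × 292.0 K = 1200 µm.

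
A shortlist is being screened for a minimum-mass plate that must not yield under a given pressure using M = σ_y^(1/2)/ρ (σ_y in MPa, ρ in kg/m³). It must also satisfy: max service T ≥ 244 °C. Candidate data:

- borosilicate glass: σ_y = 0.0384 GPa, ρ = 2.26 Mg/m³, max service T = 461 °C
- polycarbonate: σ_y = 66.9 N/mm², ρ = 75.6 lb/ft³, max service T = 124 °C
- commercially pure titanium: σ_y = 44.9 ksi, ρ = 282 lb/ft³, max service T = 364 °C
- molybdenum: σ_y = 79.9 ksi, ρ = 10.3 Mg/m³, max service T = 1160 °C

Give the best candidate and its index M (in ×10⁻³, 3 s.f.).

commercially pure titanium, M = 3.90×10⁻³

Screen on constraints: max service T ≥ 244 °C. Survivors: borosilicate glass, commercially pure titanium, molybdenum.
In SI units:
  borosilicate glass: σ_y = 38.40 MPa, ρ = 2260 kg/m³
  commercially pure titanium: σ_y = 309.6 MPa, ρ = 4517 kg/m³
  molybdenum: σ_y = 550.9 MPa, ρ = 10300 kg/m³
  commercially pure titanium: M = 3.90×10⁻³
  borosilicate glass: M = 2.74×10⁻³
  molybdenum: M = 2.28×10⁻³
The maximum is for commercially pure titanium.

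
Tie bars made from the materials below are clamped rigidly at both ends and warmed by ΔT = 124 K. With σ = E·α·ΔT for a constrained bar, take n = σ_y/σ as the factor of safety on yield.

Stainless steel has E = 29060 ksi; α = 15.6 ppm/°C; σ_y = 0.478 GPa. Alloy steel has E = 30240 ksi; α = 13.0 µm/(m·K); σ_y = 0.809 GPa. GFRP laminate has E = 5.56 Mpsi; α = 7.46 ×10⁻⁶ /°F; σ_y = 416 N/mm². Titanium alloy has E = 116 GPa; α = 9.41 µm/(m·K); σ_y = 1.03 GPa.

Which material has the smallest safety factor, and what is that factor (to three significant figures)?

stainless steel, n = 1.23

Per material, after unit conversion:
  stainless steel: E = 200.4, α = 15.6, σ_y = 478.0 → σ = 388 MPa, n = 1.23
  alloy steel: E = 208.5, α = 13.0, σ_y = 809.0 → σ = 336 MPa, n = 2.41
  GFRP laminate: E = 38.33, α = 13.4, σ_y = 416.0 → σ = 63.8 MPa, n = 6.52
  titanium alloy: E = 116.0, α = 9.41, σ_y = 1030 → σ = 135 MPa, n = 7.61
Smallest n: stainless steel with n = 1.23.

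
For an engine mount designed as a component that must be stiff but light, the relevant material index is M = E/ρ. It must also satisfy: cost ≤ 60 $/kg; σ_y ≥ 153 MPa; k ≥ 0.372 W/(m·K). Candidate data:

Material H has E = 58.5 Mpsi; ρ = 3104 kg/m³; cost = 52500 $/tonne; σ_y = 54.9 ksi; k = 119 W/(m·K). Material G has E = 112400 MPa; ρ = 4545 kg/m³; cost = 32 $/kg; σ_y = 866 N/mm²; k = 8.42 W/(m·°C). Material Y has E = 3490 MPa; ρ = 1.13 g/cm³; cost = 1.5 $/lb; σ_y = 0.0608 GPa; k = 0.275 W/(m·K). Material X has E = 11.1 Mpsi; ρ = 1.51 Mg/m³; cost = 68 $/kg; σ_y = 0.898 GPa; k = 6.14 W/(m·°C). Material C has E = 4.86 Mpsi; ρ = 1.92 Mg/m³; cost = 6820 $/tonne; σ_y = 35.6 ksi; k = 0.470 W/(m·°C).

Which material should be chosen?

Screen on constraints: cost ≤ 60 $/kg; σ_y ≥ 153 MPa; k ≥ 0.372 W/(m·K). Survivors: material H, material G, material C.
In SI units:
  material H: E = 403.3 GPa, ρ = 3104 kg/m³
  material G: E = 112.4 GPa, ρ = 4545 kg/m³
  material C: E = 33.51 GPa, ρ = 1920 kg/m³
  material H: M = 130 MN·m/kg
  material G: M = 24.7 MN·m/kg
  material C: M = 17.5 MN·m/kg
The maximum is for material H.

material H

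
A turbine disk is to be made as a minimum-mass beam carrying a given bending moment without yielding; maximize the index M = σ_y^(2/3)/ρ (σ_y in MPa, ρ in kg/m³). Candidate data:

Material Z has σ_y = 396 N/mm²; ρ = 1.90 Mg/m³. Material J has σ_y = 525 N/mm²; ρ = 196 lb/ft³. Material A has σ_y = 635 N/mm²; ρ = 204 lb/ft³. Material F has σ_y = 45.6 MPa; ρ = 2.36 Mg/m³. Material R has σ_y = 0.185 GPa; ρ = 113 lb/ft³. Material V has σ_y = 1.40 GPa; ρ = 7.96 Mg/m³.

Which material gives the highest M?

Normalizing units and computing the index:
  material Z: σ_y = 396.0 MPa, ρ = 1900 kg/m³
  material J: σ_y = 525.0 MPa, ρ = 3140 kg/m³
  material A: σ_y = 635.0 MPa, ρ = 3268 kg/m³
  material F: σ_y = 45.60 MPa, ρ = 2360 kg/m³
  material R: σ_y = 185.0 MPa, ρ = 1810 kg/m³
  material V: σ_y = 1400 MPa, ρ = 7960 kg/m³
  material Z: M = 28.4×10⁻³
  material A: M = 22.6×10⁻³
  material J: M = 20.7×10⁻³
  material R: M = 17.9×10⁻³
  material V: M = 15.7×10⁻³
  material F: M = 5.41×10⁻³
Highest index: material Z.

material Z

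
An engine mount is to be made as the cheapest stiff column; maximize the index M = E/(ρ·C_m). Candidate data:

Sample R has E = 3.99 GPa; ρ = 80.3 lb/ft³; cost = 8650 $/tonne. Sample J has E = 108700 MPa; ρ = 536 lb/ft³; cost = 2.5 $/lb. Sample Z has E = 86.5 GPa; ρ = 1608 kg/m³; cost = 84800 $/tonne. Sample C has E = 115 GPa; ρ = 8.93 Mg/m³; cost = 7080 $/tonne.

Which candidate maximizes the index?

sample J

Normalizing units and computing the index:
  sample R: E = 3.990 GPa, ρ = 1286 kg/m³, cost = 8.650 $/kg
  sample J: E = 108.7 GPa, ρ = 8586 kg/m³, cost = 5.511 $/kg
  sample Z: E = 86.50 GPa, ρ = 1608 kg/m³, cost = 84.80 $/kg
  sample C: E = 115.0 GPa, ρ = 8930 kg/m³, cost = 7.080 $/kg
  sample J: M = 2.30 MN·m per $
  sample C: M = 1.82 MN·m per $
  sample Z: M = 0.634 MN·m per $
  sample R: M = 0.359 MN·m per $
The maximum is for sample J.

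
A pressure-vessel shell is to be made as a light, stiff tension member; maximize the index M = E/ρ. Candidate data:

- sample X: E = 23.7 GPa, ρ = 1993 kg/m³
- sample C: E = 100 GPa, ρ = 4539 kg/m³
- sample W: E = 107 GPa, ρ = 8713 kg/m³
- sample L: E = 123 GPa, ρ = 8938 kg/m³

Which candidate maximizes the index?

sample C

Evaluate M for each candidate:
  sample C: M = 22.0 MN·m/kg
  sample L: M = 13.8 MN·m/kg
  sample W: M = 12.3 MN·m/kg
  sample X: M = 11.9 MN·m/kg
Sample C ranks first.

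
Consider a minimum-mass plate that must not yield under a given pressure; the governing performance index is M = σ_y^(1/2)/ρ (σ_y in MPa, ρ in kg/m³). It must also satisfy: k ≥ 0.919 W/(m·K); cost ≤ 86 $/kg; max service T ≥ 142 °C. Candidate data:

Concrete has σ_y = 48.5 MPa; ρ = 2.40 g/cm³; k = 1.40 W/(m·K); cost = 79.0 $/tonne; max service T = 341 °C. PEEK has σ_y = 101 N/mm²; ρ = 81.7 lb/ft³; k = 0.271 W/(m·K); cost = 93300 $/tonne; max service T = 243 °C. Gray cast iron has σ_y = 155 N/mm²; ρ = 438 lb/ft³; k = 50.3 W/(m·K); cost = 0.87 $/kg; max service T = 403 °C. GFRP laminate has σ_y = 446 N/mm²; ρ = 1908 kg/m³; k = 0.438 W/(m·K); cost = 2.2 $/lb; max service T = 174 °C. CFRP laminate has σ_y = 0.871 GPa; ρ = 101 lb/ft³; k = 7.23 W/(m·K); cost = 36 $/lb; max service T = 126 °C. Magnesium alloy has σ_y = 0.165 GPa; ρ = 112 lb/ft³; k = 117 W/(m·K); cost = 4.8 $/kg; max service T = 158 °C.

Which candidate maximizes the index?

magnesium alloy

Screen on constraints: k ≥ 0.919 W/(m·K); cost ≤ 86 $/kg; max service T ≥ 142 °C. Survivors: concrete, gray cast iron, magnesium alloy.
Normalizing units and computing the index:
  concrete: σ_y = 48.50 MPa, ρ = 2400 kg/m³
  gray cast iron: σ_y = 155.0 MPa, ρ = 7016 kg/m³
  magnesium alloy: σ_y = 165.0 MPa, ρ = 1794 kg/m³
  magnesium alloy: M = 7.16×10⁻³
  concrete: M = 2.90×10⁻³
  gray cast iron: M = 1.77×10⁻³
Magnesium alloy ranks first.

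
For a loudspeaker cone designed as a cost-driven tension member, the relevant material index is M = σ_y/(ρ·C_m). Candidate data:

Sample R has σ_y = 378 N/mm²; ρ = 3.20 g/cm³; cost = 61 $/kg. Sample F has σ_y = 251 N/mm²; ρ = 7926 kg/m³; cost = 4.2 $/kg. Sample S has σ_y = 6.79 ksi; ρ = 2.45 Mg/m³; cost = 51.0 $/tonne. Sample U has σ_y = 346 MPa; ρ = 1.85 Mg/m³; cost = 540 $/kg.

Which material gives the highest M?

sample S

In SI units:
  sample R: σ_y = 378.0 MPa, ρ = 3200 kg/m³, cost = 61.00 $/kg
  sample F: σ_y = 251.0 MPa, ρ = 7926 kg/m³, cost = 4.200 $/kg
  sample S: σ_y = 46.82 MPa, ρ = 2450 kg/m³, cost = 0.05100 $/kg
  sample U: σ_y = 346.0 MPa, ρ = 1850 kg/m³, cost = 540.0 $/kg
  sample S: M = 375 kN·m per $
  sample F: M = 7.54 kN·m per $
  sample R: M = 1.94 kN·m per $
  sample U: M = 0.346 kN·m per $
Highest index: sample S.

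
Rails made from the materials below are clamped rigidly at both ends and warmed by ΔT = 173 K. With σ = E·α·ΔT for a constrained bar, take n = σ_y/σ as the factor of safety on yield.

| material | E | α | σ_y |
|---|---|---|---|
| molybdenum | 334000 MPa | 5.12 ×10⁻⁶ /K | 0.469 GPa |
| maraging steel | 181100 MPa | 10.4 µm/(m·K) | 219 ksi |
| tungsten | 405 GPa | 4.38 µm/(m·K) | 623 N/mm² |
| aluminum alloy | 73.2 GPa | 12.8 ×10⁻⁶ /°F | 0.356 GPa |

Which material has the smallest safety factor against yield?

In consistent units (E in GPa, α in ×10⁻⁶/K, σ_y in MPa):
  molybdenum: E = 334.0, α = 5.12, σ_y = 469.0 → σ = 296 MPa, n = 1.59
  maraging steel: E = 181.1, α = 10.4, σ_y = 1510 → σ = 326 MPa, n = 4.63
  tungsten: E = 405.0, α = 4.38, σ_y = 623.0 → σ = 307 MPa, n = 2.03
  aluminum alloy: E = 73.20, α = 23.0, σ_y = 356.0 → σ = 292 MPa, n = 1.22
Aluminum alloy has the lowest safety factor, n = 1.22.

aluminum alloy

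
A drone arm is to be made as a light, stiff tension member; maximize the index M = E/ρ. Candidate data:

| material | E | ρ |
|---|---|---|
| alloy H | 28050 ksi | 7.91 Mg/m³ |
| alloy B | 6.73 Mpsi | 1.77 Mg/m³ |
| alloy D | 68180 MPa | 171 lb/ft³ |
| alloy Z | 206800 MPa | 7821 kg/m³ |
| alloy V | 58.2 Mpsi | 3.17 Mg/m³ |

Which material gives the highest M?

alloy V

Normalizing units and computing the index:
  alloy H: E = 193.4 GPa, ρ = 7910 kg/m³
  alloy B: E = 46.40 GPa, ρ = 1770 kg/m³
  alloy D: E = 68.18 GPa, ρ = 2739 kg/m³
  alloy Z: E = 206.8 GPa, ρ = 7821 kg/m³
  alloy V: E = 401.3 GPa, ρ = 3170 kg/m³
  alloy V: M = 127 MN·m/kg
  alloy Z: M = 26.4 MN·m/kg
  alloy B: M = 26.2 MN·m/kg
  alloy D: M = 24.9 MN·m/kg
  alloy H: M = 24.4 MN·m/kg
Alloy V ranks first.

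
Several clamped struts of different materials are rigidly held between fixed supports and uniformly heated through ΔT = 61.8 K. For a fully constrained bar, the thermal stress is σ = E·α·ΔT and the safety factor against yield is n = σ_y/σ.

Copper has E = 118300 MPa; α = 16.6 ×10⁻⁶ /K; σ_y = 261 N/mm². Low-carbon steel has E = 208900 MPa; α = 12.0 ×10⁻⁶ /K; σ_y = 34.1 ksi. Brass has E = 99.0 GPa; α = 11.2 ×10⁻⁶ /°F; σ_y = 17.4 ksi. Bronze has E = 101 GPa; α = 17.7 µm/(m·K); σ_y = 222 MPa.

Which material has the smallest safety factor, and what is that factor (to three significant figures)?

brass, n = 0.973

Per material, after unit conversion:
  copper: E = 118.3, α = 16.6, σ_y = 261.0 → σ = 121 MPa, n = 2.15
  low-carbon steel: E = 208.9, α = 12.0, σ_y = 235.1 → σ = 155 MPa, n = 1.52
  brass: E = 99.00, α = 20.2, σ_y = 120.0 → σ = 123 MPa, n = 0.973
  bronze: E = 101.0, α = 17.7, σ_y = 222.0 → σ = 110 MPa, n = 2.01
Brass has the lowest safety factor, n = 0.973.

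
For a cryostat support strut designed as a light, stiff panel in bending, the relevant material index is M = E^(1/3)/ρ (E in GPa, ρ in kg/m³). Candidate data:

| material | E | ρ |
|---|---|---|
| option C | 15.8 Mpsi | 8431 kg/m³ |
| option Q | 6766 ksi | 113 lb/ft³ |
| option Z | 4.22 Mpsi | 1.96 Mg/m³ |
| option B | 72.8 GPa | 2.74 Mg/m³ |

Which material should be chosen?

Normalizing units and computing the index:
  option C: E = 108.9 GPa, ρ = 8431 kg/m³
  option Q: E = 46.65 GPa, ρ = 1810 kg/m³
  option Z: E = 29.10 GPa, ρ = 1960 kg/m³
  option B: E = 72.80 GPa, ρ = 2740 kg/m³
  option Q: M = 1.99×10⁻³
  option Z: M = 1.57×10⁻³
  option B: M = 1.52×10⁻³
  option C: M = 0.566×10⁻³
The maximum is for option Q.

option Q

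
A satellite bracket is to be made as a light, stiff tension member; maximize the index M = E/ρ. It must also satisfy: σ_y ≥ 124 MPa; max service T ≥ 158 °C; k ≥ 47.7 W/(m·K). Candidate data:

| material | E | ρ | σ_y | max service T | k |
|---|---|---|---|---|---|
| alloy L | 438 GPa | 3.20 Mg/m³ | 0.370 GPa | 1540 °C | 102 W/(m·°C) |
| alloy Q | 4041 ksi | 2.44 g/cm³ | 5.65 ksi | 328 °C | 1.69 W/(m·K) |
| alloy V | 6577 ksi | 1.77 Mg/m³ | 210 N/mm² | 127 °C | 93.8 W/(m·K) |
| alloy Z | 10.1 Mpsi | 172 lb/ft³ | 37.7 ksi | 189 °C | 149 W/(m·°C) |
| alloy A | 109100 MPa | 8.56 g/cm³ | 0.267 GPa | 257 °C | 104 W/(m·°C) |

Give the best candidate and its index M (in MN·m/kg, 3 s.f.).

alloy L, M = 137 MN·m/kg

Screen on constraints: σ_y ≥ 124 MPa; max service T ≥ 158 °C; k ≥ 47.7 W/(m·K). Survivors: alloy L, alloy Z, alloy A.
In SI units:
  alloy L: E = 438.0 GPa, ρ = 3200 kg/m³
  alloy Z: E = 69.64 GPa, ρ = 2755 kg/m³
  alloy A: E = 109.1 GPa, ρ = 8560 kg/m³
  alloy L: M = 137 MN·m/kg
  alloy Z: M = 25.3 MN·m/kg
  alloy A: M = 12.7 MN·m/kg
Alloy L has the largest M.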